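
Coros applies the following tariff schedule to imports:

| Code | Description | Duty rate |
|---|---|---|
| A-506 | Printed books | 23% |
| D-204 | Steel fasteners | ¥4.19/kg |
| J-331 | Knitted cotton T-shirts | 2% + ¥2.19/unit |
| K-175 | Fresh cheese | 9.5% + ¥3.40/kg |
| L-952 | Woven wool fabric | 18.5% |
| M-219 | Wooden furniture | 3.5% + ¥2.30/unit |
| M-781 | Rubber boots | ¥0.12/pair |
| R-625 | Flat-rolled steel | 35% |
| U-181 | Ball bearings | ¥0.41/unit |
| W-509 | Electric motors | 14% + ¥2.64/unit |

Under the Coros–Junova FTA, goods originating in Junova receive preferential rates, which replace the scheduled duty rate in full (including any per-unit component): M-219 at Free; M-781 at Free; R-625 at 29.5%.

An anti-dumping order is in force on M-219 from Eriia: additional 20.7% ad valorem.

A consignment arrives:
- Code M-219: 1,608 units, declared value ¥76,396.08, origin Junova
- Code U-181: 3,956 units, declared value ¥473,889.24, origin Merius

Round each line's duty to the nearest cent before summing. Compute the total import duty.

¥1,621.96

Line 1 (M-219, Junova, 1,608 units, ¥76,396.08):
Base rate for M-219 is 3.5% + ¥2.30/unit.
Origin Junova qualifies under the Coros–Junova agreement and M-219 is covered: preferential rate Free applies instead.
The additional-duty order on M-219 targets Eriia, not Junova; it does not apply.
Duty = ¥76,396.08 × 0% = ¥0.00.
Line 2 (U-181, Merius, 3,956 units, ¥473,889.24):
Base rate for U-181 is ¥0.41/unit.
Duty = 3,956 × ¥0.41 = ¥1,621.96.
Total = ¥0.00 + ¥1,621.96 = ¥1,621.96.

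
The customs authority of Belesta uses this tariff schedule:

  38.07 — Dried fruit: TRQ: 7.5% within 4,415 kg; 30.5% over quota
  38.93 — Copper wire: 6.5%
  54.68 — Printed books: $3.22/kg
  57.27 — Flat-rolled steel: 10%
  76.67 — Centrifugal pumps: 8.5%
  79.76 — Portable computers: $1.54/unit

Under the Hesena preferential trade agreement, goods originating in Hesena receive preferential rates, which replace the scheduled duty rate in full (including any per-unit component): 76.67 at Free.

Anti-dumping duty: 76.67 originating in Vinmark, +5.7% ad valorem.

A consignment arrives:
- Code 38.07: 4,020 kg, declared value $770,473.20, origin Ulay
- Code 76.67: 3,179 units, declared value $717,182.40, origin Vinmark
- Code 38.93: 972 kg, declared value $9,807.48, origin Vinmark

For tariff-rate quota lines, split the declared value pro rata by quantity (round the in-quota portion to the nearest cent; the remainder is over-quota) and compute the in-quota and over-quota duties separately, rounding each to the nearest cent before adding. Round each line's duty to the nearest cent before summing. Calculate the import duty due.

Line 1 (38.07, Ulay, 4,020 kg, $770,473.20):
Code 38.07 is under a tariff-rate quota (threshold 4,415 kg). Quantity 4,020 kg is within the quota, so the in-quota rate 7.5% applies to the full value.
Duty = $770,473.20 × 7.5% = $57,785.49.
Line 2 (76.67, Vinmark, 3,179 units, $717,182.40):
Base rate for 76.67 is 8.5%.
76.67 has an FTA preferential rate, but origin Vinmark is not Hesena; base rate stands.
Additional duty on 76.67 from Vinmark: +5.7%. Applied ad valorem rate: 8.5% + 5.7% = 14.2%.
Duty = $717,182.40 × 14.2% = $101,839.90.
Line 3 (38.93, Vinmark, 972 kg, $9,807.48):
Base rate for 38.93 is 6.5%.
Duty = $9,807.48 × 6.5% = $637.49.
Total = $57,785.49 + $101,839.90 + $637.49 = $160,262.88.

$160,262.88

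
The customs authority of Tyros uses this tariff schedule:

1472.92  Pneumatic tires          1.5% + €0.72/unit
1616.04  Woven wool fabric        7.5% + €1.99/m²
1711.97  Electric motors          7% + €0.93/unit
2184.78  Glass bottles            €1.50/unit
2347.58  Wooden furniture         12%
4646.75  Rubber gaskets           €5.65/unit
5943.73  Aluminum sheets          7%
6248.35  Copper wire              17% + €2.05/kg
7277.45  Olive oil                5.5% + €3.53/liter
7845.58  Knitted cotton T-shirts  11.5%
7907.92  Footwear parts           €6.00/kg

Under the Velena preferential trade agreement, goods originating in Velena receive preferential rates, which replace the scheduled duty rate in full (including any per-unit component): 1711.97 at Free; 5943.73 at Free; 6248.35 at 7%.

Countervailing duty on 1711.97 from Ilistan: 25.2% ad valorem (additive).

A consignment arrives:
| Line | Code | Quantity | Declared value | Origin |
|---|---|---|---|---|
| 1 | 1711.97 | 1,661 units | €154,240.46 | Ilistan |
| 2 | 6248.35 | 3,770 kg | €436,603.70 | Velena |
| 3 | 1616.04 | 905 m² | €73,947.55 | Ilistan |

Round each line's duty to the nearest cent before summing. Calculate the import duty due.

Line 1 (1711.97, Ilistan, 1,661 units, €154,240.46):
Base rate for 1711.97 is 7% + €0.93/unit.
1711.97 has an FTA preferential rate, but origin Ilistan is not Velena; base rate stands.
Additional duty on 1711.97 from Ilistan: +25.2%. Applied ad valorem rate: 7% + 25.2% = 32.2%.
Duty = €154,240.46 × 32.2% + 1,661 × €0.93 = €51,210.16.
Line 2 (6248.35, Velena, 3,770 kg, €436,603.70):
Base rate for 6248.35 is 17% + €2.05/kg.
Origin Velena qualifies under the Tyros–Velena agreement and 6248.35 is covered: preferential rate 7% applies instead.
Duty = €436,603.70 × 7% = €30,562.26.
Line 3 (1616.04, Ilistan, 905 m², €73,947.55):
Base rate for 1616.04 is 7.5% + €1.99/m².
Duty = €73,947.55 × 7.5% + 905 × €1.99 = €7,347.02.
Total = €51,210.16 + €30,562.26 + €7,347.02 = €89,119.44.

€89,119.44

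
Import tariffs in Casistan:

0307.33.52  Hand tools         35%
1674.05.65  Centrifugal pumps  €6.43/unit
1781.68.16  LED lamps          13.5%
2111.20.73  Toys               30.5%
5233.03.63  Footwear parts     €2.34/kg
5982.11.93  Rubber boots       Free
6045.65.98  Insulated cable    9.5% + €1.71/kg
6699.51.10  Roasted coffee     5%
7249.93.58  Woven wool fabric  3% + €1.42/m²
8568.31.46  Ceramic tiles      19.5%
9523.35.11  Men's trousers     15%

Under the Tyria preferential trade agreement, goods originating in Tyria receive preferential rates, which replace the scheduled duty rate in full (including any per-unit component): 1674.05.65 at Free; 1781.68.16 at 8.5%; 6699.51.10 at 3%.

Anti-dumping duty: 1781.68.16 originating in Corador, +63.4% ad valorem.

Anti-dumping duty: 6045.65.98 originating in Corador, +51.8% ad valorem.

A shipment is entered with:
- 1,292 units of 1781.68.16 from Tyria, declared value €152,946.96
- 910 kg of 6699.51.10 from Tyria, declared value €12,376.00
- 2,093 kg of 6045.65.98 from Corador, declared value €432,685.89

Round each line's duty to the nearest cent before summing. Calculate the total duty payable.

Line 1 (1781.68.16, Tyria, 1,292 units, €152,946.96):
Base rate for 1781.68.16 is 13.5%.
Origin Tyria qualifies under the Casistan–Tyria agreement and 1781.68.16 is covered: preferential rate 8.5% applies instead.
The additional-duty order on 1781.68.16 targets Corador, not Tyria; it does not apply.
Duty = €152,946.96 × 8.5% = €13,000.49.
Line 2 (6699.51.10, Tyria, 910 kg, €12,376.00):
Base rate for 6699.51.10 is 5%.
Origin Tyria qualifies under the Casistan–Tyria agreement and 6699.51.10 is covered: preferential rate 3% applies instead.
Duty = €12,376.00 × 3% = €371.28.
Line 3 (6045.65.98, Corador, 2,093 kg, €432,685.89):
Base rate for 6045.65.98 is 9.5% + €1.71/kg.
Additional duty on 6045.65.98 from Corador: +51.8%. Applied ad valorem rate: 9.5% + 51.8% = 61.3%.
Duty = €432,685.89 × 61.3% + 2,093 × €1.71 = €268,815.48.
Total = €13,000.49 + €371.28 + €268,815.48 = €282,187.25.

€282,187.25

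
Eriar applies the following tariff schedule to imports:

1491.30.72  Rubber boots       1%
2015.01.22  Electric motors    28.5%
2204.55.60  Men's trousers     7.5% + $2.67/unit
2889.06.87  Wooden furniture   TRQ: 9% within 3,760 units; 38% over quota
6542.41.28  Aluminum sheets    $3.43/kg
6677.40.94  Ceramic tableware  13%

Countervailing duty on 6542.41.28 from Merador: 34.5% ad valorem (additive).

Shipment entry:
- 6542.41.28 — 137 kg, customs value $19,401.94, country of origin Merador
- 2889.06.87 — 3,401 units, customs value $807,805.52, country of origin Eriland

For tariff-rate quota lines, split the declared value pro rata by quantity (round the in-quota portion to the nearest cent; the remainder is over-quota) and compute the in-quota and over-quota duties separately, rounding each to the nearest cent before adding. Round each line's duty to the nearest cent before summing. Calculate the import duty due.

Line 1 (6542.41.28, Merador, 137 kg, $19,401.94):
Base rate for 6542.41.28 is $3.43/kg.
Additional duty on 6542.41.28 from Merador: +34.5% ad valorem. Applied ad valorem rate = 34.5%.
Duty = $19,401.94 × 34.5% + 137 × $3.43 = $7,163.58.
Line 2 (2889.06.87, Eriland, 3,401 units, $807,805.52):
Code 2889.06.87 is under a tariff-rate quota (threshold 3,760 units). Quantity 3,401 units is within the quota, so the in-quota rate 9% applies to the full value.
Duty = $807,805.52 × 9% = $72,702.50.
Total = $7,163.58 + $72,702.50 = $79,866.08.

$79,866.08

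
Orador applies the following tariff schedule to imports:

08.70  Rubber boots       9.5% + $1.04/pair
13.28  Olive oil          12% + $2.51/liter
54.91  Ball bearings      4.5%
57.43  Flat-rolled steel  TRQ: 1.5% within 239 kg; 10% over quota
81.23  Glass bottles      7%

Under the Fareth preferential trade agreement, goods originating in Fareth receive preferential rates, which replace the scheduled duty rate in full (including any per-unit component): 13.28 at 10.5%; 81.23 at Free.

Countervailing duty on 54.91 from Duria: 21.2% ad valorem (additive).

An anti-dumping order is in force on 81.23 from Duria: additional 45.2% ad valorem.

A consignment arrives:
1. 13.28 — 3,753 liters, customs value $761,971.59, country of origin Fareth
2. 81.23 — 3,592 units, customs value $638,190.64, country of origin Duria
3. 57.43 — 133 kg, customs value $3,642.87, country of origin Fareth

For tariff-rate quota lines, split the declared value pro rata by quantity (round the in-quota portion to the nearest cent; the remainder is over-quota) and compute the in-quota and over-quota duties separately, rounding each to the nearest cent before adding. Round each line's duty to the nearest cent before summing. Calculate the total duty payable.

$413,197.17

Line 1 (13.28, Fareth, 3,753 liters, $761,971.59):
Base rate for 13.28 is 12% + $2.51/liter.
Origin Fareth qualifies under the Orador–Fareth agreement and 13.28 is covered: preferential rate 10.5% applies instead.
Duty = $761,971.59 × 10.5% = $80,007.02.
Line 2 (81.23, Duria, 3,592 units, $638,190.64):
Base rate for 81.23 is 7%.
81.23 has an FTA preferential rate, but origin Duria is not Fareth; base rate stands.
Additional duty on 81.23 from Duria: +45.2%. Applied ad valorem rate: 7% + 45.2% = 52.2%.
Duty = $638,190.64 × 52.2% = $333,135.51.
Line 3 (57.43, Fareth, 133 kg, $3,642.87):
Code 57.43 is under a tariff-rate quota (threshold 239 kg). Quantity 133 kg is within the quota, so the in-quota rate 1.5% applies to the full value.
Duty = $3,642.87 × 1.5% = $54.64.
Total = $80,007.02 + $333,135.51 + $54.64 = $413,197.17.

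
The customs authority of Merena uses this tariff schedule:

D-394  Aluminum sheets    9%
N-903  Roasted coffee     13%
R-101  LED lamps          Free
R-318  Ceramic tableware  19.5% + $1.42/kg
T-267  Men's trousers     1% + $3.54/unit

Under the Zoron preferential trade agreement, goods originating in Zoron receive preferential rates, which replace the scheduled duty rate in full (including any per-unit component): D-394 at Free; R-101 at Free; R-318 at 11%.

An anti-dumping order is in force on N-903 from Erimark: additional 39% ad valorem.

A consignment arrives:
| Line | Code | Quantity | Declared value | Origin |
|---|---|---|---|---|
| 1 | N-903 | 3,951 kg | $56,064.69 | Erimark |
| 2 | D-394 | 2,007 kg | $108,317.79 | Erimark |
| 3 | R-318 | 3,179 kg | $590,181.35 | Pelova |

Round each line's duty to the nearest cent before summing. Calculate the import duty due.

$158,501.78

Line 1 (N-903, Erimark, 3,951 kg, $56,064.69):
Base rate for N-903 is 13%.
Additional duty on N-903 from Erimark: +39%. Applied ad valorem rate: 13% + 39% = 52%.
Duty = $56,064.69 × 52% = $29,153.64.
Line 2 (D-394, Erimark, 2,007 kg, $108,317.79):
Base rate for D-394 is 9%.
D-394 has an FTA preferential rate, but origin Erimark is not Zoron; base rate stands.
Duty = $108,317.79 × 9% = $9,748.60.
Line 3 (R-318, Pelova, 3,179 kg, $590,181.35):
Base rate for R-318 is 19.5% + $1.42/kg.
R-318 has an FTA preferential rate, but origin Pelova is not Zoron; base rate stands.
Duty = $590,181.35 × 19.5% + 3,179 × $1.42 = $119,599.54.
Total = $29,153.64 + $9,748.60 + $119,599.54 = $158,501.78.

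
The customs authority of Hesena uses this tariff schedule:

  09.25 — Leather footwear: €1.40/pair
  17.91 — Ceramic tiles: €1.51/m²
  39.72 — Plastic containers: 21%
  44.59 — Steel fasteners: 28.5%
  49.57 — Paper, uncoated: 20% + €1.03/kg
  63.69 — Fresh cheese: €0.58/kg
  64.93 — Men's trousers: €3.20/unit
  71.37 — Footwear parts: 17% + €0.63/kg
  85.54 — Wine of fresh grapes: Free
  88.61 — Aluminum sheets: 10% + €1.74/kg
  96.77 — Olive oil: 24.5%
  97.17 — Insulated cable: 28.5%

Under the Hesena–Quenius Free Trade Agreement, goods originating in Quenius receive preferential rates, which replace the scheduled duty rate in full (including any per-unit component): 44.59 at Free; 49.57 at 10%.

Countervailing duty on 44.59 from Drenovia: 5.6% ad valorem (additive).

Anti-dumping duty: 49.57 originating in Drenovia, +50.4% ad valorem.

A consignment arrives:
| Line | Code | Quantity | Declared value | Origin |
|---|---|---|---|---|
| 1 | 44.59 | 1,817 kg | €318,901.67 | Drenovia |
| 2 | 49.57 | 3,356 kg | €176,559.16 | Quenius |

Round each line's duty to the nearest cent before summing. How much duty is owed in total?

Line 1 (44.59, Drenovia, 1,817 kg, €318,901.67):
Base rate for 44.59 is 28.5%.
44.59 has an FTA preferential rate, but origin Drenovia is not Quenius; base rate stands.
Additional duty on 44.59 from Drenovia: +5.6%. Applied ad valorem rate: 28.5% + 5.6% = 34.1%.
Duty = €318,901.67 × 34.1% = €108,745.47.
Line 2 (49.57, Quenius, 3,356 kg, €176,559.16):
Base rate for 49.57 is 20% + €1.03/kg.
Origin Quenius qualifies under the Hesena–Quenius agreement and 49.57 is covered: preferential rate 10% applies instead.
The additional-duty order on 49.57 targets Drenovia, not Quenius; it does not apply.
Duty = €176,559.16 × 10% = €17,655.92.
Total = €108,745.47 + €17,655.92 = €126,401.39.

€126,401.39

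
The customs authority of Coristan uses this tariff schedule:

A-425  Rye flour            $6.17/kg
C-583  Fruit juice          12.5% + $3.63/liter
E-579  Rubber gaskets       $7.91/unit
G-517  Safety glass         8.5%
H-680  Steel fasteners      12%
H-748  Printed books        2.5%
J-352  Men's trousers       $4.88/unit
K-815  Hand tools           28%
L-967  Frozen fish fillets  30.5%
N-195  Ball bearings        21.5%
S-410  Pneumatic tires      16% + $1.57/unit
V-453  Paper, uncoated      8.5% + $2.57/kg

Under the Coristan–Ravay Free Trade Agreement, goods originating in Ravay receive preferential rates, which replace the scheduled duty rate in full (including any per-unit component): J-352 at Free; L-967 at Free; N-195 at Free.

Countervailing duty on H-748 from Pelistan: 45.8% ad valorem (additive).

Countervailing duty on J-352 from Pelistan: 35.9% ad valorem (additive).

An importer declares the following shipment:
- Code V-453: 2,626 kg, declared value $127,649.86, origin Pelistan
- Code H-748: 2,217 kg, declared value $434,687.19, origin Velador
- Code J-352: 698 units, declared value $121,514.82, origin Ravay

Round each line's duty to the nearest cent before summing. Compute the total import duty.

Line 1 (V-453, Pelistan, 2,626 kg, $127,649.86):
Base rate for V-453 is 8.5% + $2.57/kg.
Duty = $127,649.86 × 8.5% + 2,626 × $2.57 = $17,599.06.
Line 2 (H-748, Velador, 2,217 kg, $434,687.19):
Base rate for H-748 is 2.5%.
The additional-duty order on H-748 targets Pelistan, not Velador; it does not apply.
Duty = $434,687.19 × 2.5% = $10,867.18.
Line 3 (J-352, Ravay, 698 units, $121,514.82):
Base rate for J-352 is $4.88/unit.
Origin Ravay qualifies under the Coristan–Ravay agreement and J-352 is covered: preferential rate Free applies instead.
The additional-duty order on J-352 targets Pelistan, not Ravay; it does not apply.
Duty = $121,514.82 × 0% = $0.00.
Total = $17,599.06 + $10,867.18 + $0.00 = $28,466.24.

$28,466.24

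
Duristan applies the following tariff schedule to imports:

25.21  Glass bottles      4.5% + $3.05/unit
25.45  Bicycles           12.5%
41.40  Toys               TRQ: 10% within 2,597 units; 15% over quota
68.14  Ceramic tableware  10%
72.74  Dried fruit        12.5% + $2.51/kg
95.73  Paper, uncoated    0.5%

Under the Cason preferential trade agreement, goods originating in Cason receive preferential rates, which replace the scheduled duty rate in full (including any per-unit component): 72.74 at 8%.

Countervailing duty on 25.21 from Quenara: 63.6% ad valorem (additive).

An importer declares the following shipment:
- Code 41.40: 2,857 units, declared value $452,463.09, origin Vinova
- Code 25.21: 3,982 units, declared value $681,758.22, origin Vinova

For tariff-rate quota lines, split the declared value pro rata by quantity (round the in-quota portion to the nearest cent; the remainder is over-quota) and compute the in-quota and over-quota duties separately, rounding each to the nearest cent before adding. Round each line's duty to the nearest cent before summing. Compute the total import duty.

Line 1 (41.40, Vinova, 2,857 units, $452,463.09):
Code 41.40 is under a tariff-rate quota (threshold 2,597 units). In-quota: 2,597 units at 10%; over-quota: 260 units at 15%.
Pro-rata value split: in-quota = $452,463.09 × 2,597/2,857 = $411,286.89; over-quota = $452,463.09 − $411,286.89 = $41,176.20.
In-quota duty = $411,286.89 × 10% = $41,128.69. Over-quota duty = $41,176.20 × 15% = $6,176.43.
Line duty = $41,128.69 + $6,176.43 = $47,305.12.
Line 2 (25.21, Vinova, 3,982 units, $681,758.22):
Base rate for 25.21 is 4.5% + $3.05/unit.
The additional-duty order on 25.21 targets Quenara, not Vinova; it does not apply.
Duty = $681,758.22 × 4.5% + 3,982 × $3.05 = $42,824.22.
Total = $47,305.12 + $42,824.22 = $90,129.34.

$90,129.34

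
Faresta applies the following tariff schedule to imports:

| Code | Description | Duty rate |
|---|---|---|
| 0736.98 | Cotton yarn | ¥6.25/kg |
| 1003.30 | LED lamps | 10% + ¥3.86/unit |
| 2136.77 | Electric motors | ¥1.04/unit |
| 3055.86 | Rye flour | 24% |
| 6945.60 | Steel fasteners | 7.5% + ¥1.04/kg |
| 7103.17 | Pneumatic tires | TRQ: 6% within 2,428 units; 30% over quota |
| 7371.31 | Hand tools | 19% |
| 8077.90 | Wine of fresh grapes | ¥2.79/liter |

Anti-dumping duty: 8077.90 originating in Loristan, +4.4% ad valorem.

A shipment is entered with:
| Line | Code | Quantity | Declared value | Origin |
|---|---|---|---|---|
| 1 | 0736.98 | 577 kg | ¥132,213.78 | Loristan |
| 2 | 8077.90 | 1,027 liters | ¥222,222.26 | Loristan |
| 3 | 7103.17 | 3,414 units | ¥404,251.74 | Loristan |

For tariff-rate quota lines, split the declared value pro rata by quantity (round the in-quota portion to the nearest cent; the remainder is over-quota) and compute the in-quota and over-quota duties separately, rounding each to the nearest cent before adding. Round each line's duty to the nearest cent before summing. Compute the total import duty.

Line 1 (0736.98, Loristan, 577 kg, ¥132,213.78):
Base rate for 0736.98 is ¥6.25/kg.
Duty = 577 × ¥6.25 = ¥3,606.25.
Line 2 (8077.90, Loristan, 1,027 liters, ¥222,222.26):
Base rate for 8077.90 is ¥2.79/liter.
Additional duty on 8077.90 from Loristan: +4.4% ad valorem. Applied ad valorem rate = 4.4%.
Duty = ¥222,222.26 × 4.4% + 1,027 × ¥2.79 = ¥12,643.11.
Line 3 (7103.17, Loristan, 3,414 units, ¥404,251.74):
Code 7103.17 is under a tariff-rate quota (threshold 2,428 units). In-quota: 2,428 units at 6%; over-quota: 986 units at 30%.
Pro-rata value split: in-quota = ¥404,251.74 × 2,428/3,414 = ¥287,499.48; over-quota = ¥404,251.74 − ¥287,499.48 = ¥116,752.26.
In-quota duty = ¥287,499.48 × 6% = ¥17,249.97. Over-quota duty = ¥116,752.26 × 30% = ¥35,025.68.
Line duty = ¥17,249.97 + ¥35,025.68 = ¥52,275.65.
Total = ¥3,606.25 + ¥12,643.11 + ¥52,275.65 = ¥68,525.01.

¥68,525.01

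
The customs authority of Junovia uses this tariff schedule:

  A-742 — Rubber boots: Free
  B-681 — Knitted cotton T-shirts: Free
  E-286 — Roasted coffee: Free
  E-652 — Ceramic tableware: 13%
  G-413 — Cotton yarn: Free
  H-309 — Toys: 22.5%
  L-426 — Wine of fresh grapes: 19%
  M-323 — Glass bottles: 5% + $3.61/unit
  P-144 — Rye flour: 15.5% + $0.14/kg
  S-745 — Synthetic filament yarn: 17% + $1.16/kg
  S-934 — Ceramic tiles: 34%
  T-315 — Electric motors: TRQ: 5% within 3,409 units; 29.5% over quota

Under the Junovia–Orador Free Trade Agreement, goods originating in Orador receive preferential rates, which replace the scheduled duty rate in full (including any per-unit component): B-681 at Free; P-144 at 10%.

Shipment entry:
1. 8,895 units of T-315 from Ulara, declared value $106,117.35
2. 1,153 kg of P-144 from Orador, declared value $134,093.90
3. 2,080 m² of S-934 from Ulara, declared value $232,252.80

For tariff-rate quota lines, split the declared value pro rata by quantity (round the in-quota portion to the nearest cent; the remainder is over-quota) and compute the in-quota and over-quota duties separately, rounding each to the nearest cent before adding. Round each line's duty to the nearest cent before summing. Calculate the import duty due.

Line 1 (T-315, Ulara, 8,895 units, $106,117.35):
Code T-315 is under a tariff-rate quota (threshold 3,409 units). In-quota: 3,409 units at 5%; over-quota: 5,486 units at 29.5%.
Pro-rata value split: in-quota = $106,117.35 × 3,409/8,895 = $40,669.37; over-quota = $106,117.35 − $40,669.37 = $65,447.98.
In-quota duty = $40,669.37 × 5% = $2,033.47. Over-quota duty = $65,447.98 × 29.5% = $19,307.15.
Line duty = $2,033.47 + $19,307.15 = $21,340.62.
Line 2 (P-144, Orador, 1,153 kg, $134,093.90):
Base rate for P-144 is 15.5% + $0.14/kg.
Origin Orador qualifies under the Junovia–Orador agreement and P-144 is covered: preferential rate 10% applies instead.
Duty = $134,093.90 × 10% = $13,409.39.
Line 3 (S-934, Ulara, 2,080 m², $232,252.80):
Base rate for S-934 is 34%.
Duty = $232,252.80 × 34% = $78,965.95.
Total = $21,340.62 + $13,409.39 + $78,965.95 = $113,715.96.

$113,715.96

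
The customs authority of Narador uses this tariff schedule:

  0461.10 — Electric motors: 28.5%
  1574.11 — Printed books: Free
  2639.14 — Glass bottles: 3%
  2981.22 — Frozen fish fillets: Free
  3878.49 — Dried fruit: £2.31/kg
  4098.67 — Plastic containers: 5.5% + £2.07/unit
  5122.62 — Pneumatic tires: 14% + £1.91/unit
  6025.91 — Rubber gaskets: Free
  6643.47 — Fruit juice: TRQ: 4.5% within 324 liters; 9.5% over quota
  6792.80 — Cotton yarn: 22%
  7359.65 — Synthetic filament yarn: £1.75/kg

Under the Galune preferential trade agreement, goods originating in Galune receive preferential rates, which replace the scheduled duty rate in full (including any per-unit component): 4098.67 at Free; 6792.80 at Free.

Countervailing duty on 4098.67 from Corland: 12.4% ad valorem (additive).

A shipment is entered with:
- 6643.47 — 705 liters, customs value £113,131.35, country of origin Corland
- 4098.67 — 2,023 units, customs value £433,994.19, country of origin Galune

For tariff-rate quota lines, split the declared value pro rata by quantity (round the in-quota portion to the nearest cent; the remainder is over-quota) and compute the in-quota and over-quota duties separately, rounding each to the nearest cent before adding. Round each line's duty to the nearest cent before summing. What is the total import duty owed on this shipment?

Line 1 (6643.47, Corland, 705 liters, £113,131.35):
Code 6643.47 is under a tariff-rate quota (threshold 324 liters). In-quota: 324 liters at 4.5%; over-quota: 381 liters at 9.5%.
Pro-rata value split: in-quota = £113,131.35 × 324/705 = £51,992.28; over-quota = £113,131.35 − £51,992.28 = £61,139.07.
In-quota duty = £51,992.28 × 4.5% = £2,339.65. Over-quota duty = £61,139.07 × 9.5% = £5,808.21.
Line duty = £2,339.65 + £5,808.21 = £8,147.86.
Line 2 (4098.67, Galune, 2,023 units, £433,994.19):
Base rate for 4098.67 is 5.5% + £2.07/unit.
Origin Galune qualifies under the Narador–Galune agreement and 4098.67 is covered: preferential rate Free applies instead.
The additional-duty order on 4098.67 targets Corland, not Galune; it does not apply.
Duty = £433,994.19 × 0% = £0.00.
Total = £8,147.86 + £0.00 = £8,147.86.

£8,147.86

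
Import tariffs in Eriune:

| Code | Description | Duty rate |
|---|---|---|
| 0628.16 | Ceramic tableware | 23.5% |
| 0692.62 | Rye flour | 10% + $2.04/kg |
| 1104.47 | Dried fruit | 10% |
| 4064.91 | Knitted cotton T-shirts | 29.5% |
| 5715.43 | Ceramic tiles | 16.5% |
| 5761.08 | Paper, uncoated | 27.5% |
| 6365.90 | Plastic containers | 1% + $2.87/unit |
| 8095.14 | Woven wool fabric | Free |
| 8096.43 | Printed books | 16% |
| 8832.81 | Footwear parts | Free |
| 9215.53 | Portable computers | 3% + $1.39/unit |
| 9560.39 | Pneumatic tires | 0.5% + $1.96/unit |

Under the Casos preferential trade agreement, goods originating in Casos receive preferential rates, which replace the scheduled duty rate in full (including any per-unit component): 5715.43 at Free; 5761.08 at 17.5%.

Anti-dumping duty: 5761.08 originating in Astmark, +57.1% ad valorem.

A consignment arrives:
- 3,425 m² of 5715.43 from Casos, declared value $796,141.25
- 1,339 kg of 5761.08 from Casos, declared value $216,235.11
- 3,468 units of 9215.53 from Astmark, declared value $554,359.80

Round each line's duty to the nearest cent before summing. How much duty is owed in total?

$59,292.45

Line 1 (5715.43, Casos, 3,425 m², $796,141.25):
Base rate for 5715.43 is 16.5%.
Origin Casos qualifies under the Eriune–Casos agreement and 5715.43 is covered: preferential rate Free applies instead.
Duty = $796,141.25 × 0% = $0.00.
Line 2 (5761.08, Casos, 1,339 kg, $216,235.11):
Base rate for 5761.08 is 27.5%.
Origin Casos qualifies under the Eriune–Casos agreement and 5761.08 is covered: preferential rate 17.5% applies instead.
The additional-duty order on 5761.08 targets Astmark, not Casos; it does not apply.
Duty = $216,235.11 × 17.5% = $37,841.14.
Line 3 (9215.53, Astmark, 3,468 units, $554,359.80):
Base rate for 9215.53 is 3% + $1.39/unit.
Duty = $554,359.80 × 3% + 3,468 × $1.39 = $21,451.31.
Total = $0.00 + $37,841.14 + $21,451.31 = $59,292.45.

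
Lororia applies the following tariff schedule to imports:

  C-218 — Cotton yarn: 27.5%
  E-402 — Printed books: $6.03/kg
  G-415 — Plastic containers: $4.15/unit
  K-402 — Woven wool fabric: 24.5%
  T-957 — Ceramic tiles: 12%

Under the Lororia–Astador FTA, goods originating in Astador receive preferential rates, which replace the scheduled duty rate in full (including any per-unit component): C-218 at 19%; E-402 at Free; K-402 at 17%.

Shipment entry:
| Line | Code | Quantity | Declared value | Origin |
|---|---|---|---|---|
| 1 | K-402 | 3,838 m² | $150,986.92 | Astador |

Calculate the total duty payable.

Line 1 (K-402, Astador, 3,838 m², $150,986.92):
Base rate for K-402 is 24.5%.
Origin Astador qualifies under the Lororia–Astador agreement and K-402 is covered: preferential rate 17% applies instead.
Duty = $150,986.92 × 17% = $25,667.78.

$25,667.78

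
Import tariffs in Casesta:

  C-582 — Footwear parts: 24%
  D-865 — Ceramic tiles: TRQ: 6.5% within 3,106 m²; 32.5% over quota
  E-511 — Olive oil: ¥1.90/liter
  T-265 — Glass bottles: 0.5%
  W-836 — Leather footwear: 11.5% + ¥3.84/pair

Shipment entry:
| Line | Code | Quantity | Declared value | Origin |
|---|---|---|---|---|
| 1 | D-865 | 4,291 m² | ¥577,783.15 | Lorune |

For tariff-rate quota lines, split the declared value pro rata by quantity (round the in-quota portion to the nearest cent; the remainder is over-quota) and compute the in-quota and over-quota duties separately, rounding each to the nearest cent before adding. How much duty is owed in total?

Line 1 (D-865, Lorune, 4,291 m², ¥577,783.15):
Code D-865 is under a tariff-rate quota (threshold 3,106 m²). In-quota: 3,106 m² at 6.5%; over-quota: 1,185 m² at 32.5%.
Pro-rata value split: in-quota = ¥577,783.15 × 3,106/4,291 = ¥418,222.90; over-quota = ¥577,783.15 − ¥418,222.90 = ¥159,560.25.
In-quota duty = ¥418,222.90 × 6.5% = ¥27,184.49. Over-quota duty = ¥159,560.25 × 32.5% = ¥51,857.08.
Line duty = ¥27,184.49 + ¥51,857.08 = ¥79,041.57.

¥79,041.57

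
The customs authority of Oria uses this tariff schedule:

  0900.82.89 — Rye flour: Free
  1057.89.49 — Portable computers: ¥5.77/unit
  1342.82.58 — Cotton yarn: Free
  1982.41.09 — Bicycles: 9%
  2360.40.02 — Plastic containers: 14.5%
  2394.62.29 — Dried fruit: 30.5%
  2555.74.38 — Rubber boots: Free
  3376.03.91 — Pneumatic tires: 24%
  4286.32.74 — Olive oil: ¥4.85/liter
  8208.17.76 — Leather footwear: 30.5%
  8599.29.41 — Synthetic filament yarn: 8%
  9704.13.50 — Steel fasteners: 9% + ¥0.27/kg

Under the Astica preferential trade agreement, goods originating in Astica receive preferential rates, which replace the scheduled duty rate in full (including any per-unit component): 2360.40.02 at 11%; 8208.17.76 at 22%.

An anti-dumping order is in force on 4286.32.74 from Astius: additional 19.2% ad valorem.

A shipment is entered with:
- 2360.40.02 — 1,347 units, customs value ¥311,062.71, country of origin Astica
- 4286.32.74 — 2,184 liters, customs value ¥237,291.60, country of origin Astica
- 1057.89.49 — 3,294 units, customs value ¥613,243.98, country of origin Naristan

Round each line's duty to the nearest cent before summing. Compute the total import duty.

¥63,815.68

Line 1 (2360.40.02, Astica, 1,347 units, ¥311,062.71):
Base rate for 2360.40.02 is 14.5%.
Origin Astica qualifies under the Oria–Astica agreement and 2360.40.02 is covered: preferential rate 11% applies instead.
Duty = ¥311,062.71 × 11% = ¥34,216.90.
Line 2 (4286.32.74, Astica, 2,184 liters, ¥237,291.60):
Base rate for 4286.32.74 is ¥4.85/liter.
Origin Astica is the FTA partner but 4286.32.74 is not on the preference list; base rate stands.
The additional-duty order on 4286.32.74 targets Astius, not Astica; it does not apply.
Duty = 2,184 × ¥4.85 = ¥10,592.40.
Line 3 (1057.89.49, Naristan, 3,294 units, ¥613,243.98):
Base rate for 1057.89.49 is ¥5.77/unit.
Duty = 3,294 × ¥5.77 = ¥19,006.38.
Total = ¥34,216.90 + ¥10,592.40 + ¥19,006.38 = ¥63,815.68.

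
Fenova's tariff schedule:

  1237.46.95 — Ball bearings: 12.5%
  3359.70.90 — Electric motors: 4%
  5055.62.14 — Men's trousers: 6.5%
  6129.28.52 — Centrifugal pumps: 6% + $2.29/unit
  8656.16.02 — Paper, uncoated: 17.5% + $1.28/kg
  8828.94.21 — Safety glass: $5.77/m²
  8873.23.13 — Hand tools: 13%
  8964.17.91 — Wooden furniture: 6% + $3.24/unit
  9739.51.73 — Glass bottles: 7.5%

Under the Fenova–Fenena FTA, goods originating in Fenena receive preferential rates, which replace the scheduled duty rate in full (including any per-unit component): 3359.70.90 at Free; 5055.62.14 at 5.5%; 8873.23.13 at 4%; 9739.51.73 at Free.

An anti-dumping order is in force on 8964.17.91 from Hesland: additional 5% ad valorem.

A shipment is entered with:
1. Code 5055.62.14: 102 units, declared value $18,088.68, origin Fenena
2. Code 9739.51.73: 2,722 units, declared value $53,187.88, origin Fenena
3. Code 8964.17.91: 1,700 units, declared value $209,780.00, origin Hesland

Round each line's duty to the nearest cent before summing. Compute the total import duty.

Line 1 (5055.62.14, Fenena, 102 units, $18,088.68):
Base rate for 5055.62.14 is 6.5%.
Origin Fenena qualifies under the Fenova–Fenena agreement and 5055.62.14 is covered: preferential rate 5.5% applies instead.
Duty = $18,088.68 × 5.5% = $994.88.
Line 2 (9739.51.73, Fenena, 2,722 units, $53,187.88):
Base rate for 9739.51.73 is 7.5%.
Origin Fenena qualifies under the Fenova–Fenena agreement and 9739.51.73 is covered: preferential rate Free applies instead.
Duty = $53,187.88 × 0% = $0.00.
Line 3 (8964.17.91, Hesland, 1,700 units, $209,780.00):
Base rate for 8964.17.91 is 6% + $3.24/unit.
Additional duty on 8964.17.91 from Hesland: +5%. Applied ad valorem rate: 6% + 5% = 11%.
Duty = $209,780.00 × 11% + 1,700 × $3.24 = $28,583.80.
Total = $994.88 + $0.00 + $28,583.80 = $29,578.68.

$29,578.68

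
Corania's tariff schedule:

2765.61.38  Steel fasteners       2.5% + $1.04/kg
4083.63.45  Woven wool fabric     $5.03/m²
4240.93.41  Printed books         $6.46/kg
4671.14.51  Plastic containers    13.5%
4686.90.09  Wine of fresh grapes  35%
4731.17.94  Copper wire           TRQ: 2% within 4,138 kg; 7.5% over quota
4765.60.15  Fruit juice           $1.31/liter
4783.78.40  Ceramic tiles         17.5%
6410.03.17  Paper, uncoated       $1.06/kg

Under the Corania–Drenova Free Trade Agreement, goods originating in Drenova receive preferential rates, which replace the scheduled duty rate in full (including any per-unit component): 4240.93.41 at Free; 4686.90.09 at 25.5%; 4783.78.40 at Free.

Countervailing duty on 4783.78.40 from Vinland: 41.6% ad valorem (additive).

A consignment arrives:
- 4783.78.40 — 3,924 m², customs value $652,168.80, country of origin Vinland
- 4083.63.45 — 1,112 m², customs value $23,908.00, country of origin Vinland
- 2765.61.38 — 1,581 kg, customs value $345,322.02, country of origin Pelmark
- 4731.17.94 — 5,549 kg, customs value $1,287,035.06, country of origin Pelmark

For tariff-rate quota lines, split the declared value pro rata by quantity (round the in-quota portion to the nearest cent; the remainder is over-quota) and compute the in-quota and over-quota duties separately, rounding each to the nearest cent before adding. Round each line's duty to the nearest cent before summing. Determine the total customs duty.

Line 1 (4783.78.40, Vinland, 3,924 m², $652,168.80):
Base rate for 4783.78.40 is 17.5%.
4783.78.40 has an FTA preferential rate, but origin Vinland is not Drenova; base rate stands.
Additional duty on 4783.78.40 from Vinland: +41.6%. Applied ad valorem rate: 17.5% + 41.6% = 59.1%.
Duty = $652,168.80 × 59.1% = $385,431.76.
Line 2 (4083.63.45, Vinland, 1,112 m², $23,908.00):
Base rate for 4083.63.45 is $5.03/m².
Duty = 1,112 × $5.03 = $5,593.36.
Line 3 (2765.61.38, Pelmark, 1,581 kg, $345,322.02):
Base rate for 2765.61.38 is 2.5% + $1.04/kg.
Duty = $345,322.02 × 2.5% + 1,581 × $1.04 = $10,277.29.
Line 4 (4731.17.94, Pelmark, 5,549 kg, $1,287,035.06):
Code 4731.17.94 is under a tariff-rate quota (threshold 4,138 kg). In-quota: 4,138 kg at 2%; over-quota: 1,411 kg at 7.5%.
Pro-rata value split: in-quota = $1,287,035.06 × 4,138/5,549 = $959,767.72; over-quota = $1,287,035.06 − $959,767.72 = $327,267.34.
In-quota duty = $959,767.72 × 2% = $19,195.35. Over-quota duty = $327,267.34 × 7.5% = $24,545.05.
Line duty = $19,195.35 + $24,545.05 = $43,740.40.
Total = $385,431.76 + $5,593.36 + $10,277.29 + $43,740.40 = $445,042.81.

$445,042.81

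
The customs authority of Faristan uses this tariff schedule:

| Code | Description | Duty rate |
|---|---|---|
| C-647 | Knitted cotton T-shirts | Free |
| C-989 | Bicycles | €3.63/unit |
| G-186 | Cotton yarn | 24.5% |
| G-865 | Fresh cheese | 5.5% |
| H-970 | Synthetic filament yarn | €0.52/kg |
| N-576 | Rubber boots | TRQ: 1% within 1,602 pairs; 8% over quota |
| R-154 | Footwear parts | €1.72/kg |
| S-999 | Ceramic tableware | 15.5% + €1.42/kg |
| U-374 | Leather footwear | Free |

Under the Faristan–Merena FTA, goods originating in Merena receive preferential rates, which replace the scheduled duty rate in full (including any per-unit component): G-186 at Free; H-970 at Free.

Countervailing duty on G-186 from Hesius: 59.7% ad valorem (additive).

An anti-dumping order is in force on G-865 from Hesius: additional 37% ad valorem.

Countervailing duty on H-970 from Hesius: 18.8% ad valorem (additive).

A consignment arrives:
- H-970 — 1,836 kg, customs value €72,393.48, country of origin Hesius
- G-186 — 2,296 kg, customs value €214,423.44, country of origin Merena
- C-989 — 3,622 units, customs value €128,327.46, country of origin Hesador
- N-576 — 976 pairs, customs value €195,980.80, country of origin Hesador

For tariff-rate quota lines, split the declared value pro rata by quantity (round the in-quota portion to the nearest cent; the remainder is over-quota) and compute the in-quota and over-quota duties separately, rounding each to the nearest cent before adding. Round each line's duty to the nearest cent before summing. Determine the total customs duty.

€29,672.36

Line 1 (H-970, Hesius, 1,836 kg, €72,393.48):
Base rate for H-970 is €0.52/kg.
H-970 has an FTA preferential rate, but origin Hesius is not Merena; base rate stands.
Additional duty on H-970 from Hesius: +18.8% ad valorem. Applied ad valorem rate = 18.8%.
Duty = €72,393.48 × 18.8% + 1,836 × €0.52 = €14,564.69.
Line 2 (G-186, Merena, 2,296 kg, €214,423.44):
Base rate for G-186 is 24.5%.
Origin Merena qualifies under the Faristan–Merena agreement and G-186 is covered: preferential rate Free applies instead.
The additional-duty order on G-186 targets Hesius, not Merena; it does not apply.
Duty = €214,423.44 × 0% = €0.00.
Line 3 (C-989, Hesador, 3,622 units, €128,327.46):
Base rate for C-989 is €3.63/unit.
Duty = 3,622 × €3.63 = €13,147.86.
Line 4 (N-576, Hesador, 976 pairs, €195,980.80):
Code N-576 is under a tariff-rate quota (threshold 1,602 pairs). Quantity 976 pairs is within the quota, so the in-quota rate 1% applies to the full value.
Duty = €195,980.80 × 1% = €1,959.81.
Total = €14,564.69 + €0.00 + €13,147.86 + €1,959.81 = €29,672.36.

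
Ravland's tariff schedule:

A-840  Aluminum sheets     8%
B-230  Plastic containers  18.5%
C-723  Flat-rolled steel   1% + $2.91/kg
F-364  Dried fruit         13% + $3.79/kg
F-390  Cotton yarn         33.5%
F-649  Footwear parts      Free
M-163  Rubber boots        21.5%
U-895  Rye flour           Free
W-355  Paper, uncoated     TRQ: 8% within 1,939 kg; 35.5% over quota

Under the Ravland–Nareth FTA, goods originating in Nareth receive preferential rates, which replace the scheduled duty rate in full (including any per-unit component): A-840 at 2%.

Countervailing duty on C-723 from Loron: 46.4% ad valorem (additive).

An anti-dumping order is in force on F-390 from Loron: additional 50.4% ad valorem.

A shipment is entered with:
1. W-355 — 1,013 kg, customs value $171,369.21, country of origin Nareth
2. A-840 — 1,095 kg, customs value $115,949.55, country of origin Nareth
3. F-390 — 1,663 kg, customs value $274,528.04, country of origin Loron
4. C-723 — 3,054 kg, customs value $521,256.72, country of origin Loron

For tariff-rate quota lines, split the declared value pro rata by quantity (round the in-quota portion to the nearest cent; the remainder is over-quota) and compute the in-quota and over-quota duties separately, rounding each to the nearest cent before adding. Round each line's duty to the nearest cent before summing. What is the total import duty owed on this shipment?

Line 1 (W-355, Nareth, 1,013 kg, $171,369.21):
Code W-355 is under a tariff-rate quota (threshold 1,939 kg). Quantity 1,013 kg is within the quota, so the in-quota rate 8% applies to the full value.
Duty = $171,369.21 × 8% = $13,709.54.
Line 2 (A-840, Nareth, 1,095 kg, $115,949.55):
Base rate for A-840 is 8%.
Origin Nareth qualifies under the Ravland–Nareth agreement and A-840 is covered: preferential rate 2% applies instead.
Duty = $115,949.55 × 2% = $2,318.99.
Line 3 (F-390, Loron, 1,663 kg, $274,528.04):
Base rate for F-390 is 33.5%.
Additional duty on F-390 from Loron: +50.4%. Applied ad valorem rate: 33.5% + 50.4% = 83.9%.
Duty = $274,528.04 × 83.9% = $230,329.03.
Line 4 (C-723, Loron, 3,054 kg, $521,256.72):
Base rate for C-723 is 1% + $2.91/kg.
Additional duty on C-723 from Loron: +46.4%. Applied ad valorem rate: 1% + 46.4% = 47.4%.
Duty = $521,256.72 × 47.4% + 3,054 × $2.91 = $255,962.83.
Total = $13,709.54 + $2,318.99 + $230,329.03 + $255,962.83 = $502,320.39.

$502,320.39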